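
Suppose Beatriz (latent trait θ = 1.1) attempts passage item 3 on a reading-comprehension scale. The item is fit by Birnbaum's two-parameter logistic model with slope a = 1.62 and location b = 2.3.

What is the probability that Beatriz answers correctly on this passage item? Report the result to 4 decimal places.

P(θ) = 1 / (1 + exp(−a(θ − b)))
Exponent: 1.62 × (1.1 − 2.3) = -1.9440
1/(1 + e^{1.9440}) = 0.1252

0.1252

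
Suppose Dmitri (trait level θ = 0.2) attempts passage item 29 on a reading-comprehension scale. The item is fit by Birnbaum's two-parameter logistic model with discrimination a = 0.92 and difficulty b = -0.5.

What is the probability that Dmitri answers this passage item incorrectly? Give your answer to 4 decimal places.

P(θ) = 1 / (1 + exp(−a(θ − b)))
Exponent: 0.92 × (0.2 − (-0.5)) = 0.6440
1/(1 + e^{-0.6440}) = 0.6557
P(incorrect) = 1 − 0.6557 = 0.3443

0.3443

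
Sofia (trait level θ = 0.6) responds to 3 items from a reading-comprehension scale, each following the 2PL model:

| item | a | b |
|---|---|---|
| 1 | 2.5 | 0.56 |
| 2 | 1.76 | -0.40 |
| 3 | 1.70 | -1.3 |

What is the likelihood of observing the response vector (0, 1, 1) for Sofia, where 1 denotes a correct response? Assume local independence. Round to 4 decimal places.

P(θ) = 1 / (1 + exp(−a(θ − b)))
P_1 = 1/(1+e^{-0.1000}) = 0.5250
P_2 = 1/(1+e^{-1.7600}) = 0.8532
P_3 = 1/(1+e^{-3.2300}) = 0.9619
L = (1−P_1) × P_2 × P_3 = 0.4750 × 0.8532 × 0.9619 = 0.38987

0.3899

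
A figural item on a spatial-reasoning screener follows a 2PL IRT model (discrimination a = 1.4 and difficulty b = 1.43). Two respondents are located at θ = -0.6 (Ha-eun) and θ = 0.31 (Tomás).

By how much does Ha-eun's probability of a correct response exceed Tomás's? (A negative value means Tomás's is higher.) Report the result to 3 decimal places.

P(θ) = 1 / (1 + exp(−a(θ − b)))
P(Ha-eun) = 0.0551  [exponent -2.8420]
P(Tomás) = 0.1725  [exponent -1.5680]
Difference = 0.0551 − 0.1725 = -0.1174

-0.117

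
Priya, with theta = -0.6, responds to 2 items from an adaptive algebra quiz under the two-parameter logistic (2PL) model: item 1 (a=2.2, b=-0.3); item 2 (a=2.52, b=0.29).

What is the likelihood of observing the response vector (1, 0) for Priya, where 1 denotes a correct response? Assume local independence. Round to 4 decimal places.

0.3080

P(theta) = 1 / (1 + exp(−a(theta − b)))
P_1 = 1/(1+e^{0.6600}) = 0.3407
P_2 = 1/(1+e^{2.2428}) = 0.0960
L = P_1 × (1−P_2) = 0.3407 × 0.9040 = 0.30804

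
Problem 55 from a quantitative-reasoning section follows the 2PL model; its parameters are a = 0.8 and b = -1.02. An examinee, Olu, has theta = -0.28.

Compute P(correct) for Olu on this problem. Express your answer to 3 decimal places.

0.644

P(theta) = 1 / (1 + exp(−a(theta − b)))
Exponent: 0.8 × (-0.28 − (-1.02)) = 0.5920
1/(1 + e^{-0.5920}) = 0.6438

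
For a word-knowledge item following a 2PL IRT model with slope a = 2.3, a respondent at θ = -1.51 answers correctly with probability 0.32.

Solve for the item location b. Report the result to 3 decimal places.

-1.182

P(θ) = 1 / (1 + exp(−a(θ − b)))
logit(0.32) = ln(0.32/0.68) = -0.7538
b = θ − logit/(a) = -1.51 − (-0.7538)/2.3000 = -1.1823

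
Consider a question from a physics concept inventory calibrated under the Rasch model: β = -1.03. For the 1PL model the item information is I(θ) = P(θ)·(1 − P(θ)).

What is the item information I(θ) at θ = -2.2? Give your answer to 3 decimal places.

P = 1/(1+e^{1.1700}) = 0.2369
P(1−P) = 0.2369 × 0.7631 = 0.1808
I = P(1−P) = 0.18075

0.181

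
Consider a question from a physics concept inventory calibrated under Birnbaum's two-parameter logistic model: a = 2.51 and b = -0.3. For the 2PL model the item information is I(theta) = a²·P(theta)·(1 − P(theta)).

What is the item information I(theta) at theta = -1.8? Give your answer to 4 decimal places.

P = 1/(1+e^{3.7650}) = 0.0226
P(1−P) = 0.0226 × 0.9774 = 0.0221
I = a² × P(1−P) = 2.51² × 0.0221 = 0.13942

0.1394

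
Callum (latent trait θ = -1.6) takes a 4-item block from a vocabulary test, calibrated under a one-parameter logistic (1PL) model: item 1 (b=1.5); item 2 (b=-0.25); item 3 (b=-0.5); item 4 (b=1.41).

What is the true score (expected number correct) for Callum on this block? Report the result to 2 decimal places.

0.55

P(θ) = 1 / (1 + exp(−(θ − b)))
P_1 = 1/(1+e^{3.1000}) = 0.0431
P_2 = 1/(1+e^{1.3500}) = 0.2059
P_3 = 1/(1+e^{1.1000}) = 0.2497
P_4 = 1/(1+e^{3.0100}) = 0.0470
E[score] = 0.0431 + 0.2059 + 0.2497 + 0.0470 = 0.5457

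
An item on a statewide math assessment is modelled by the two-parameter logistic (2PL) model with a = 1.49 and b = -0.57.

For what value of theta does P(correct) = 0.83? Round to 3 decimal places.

0.494

P(theta) = 1 / (1 + exp(−a(theta − b)))
logit = ln(0.8300/0.1700) = 1.5856
theta = b + logit/(a) = -0.57 + 1.5856/1.4900 = 0.4942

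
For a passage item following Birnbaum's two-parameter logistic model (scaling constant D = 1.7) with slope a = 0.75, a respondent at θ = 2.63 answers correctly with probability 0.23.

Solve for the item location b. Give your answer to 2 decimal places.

P(θ) = 1 / (1 + exp(−D·a(θ − b)))
logit(0.23) = ln(0.23/0.77) = -1.2083
b = θ − logit/(1.7·a) = 2.63 − (-1.2083)/1.2750 = 3.5777

3.58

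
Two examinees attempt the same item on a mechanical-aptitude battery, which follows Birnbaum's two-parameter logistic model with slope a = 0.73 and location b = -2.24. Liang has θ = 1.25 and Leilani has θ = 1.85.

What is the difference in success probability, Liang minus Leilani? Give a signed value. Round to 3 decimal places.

P(θ) = 1 / (1 + exp(−a(θ − b)))
P(Liang) = 0.9274  [exponent 2.5477]
P(Leilani) = 0.9519  [exponent 2.9857]
Difference = 0.9274 − 0.9519 = -0.0245

-0.025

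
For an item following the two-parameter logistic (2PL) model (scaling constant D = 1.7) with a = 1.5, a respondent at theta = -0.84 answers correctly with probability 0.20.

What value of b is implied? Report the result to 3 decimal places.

P(theta) = 1 / (1 + exp(−D·a(theta − b)))
logit(0.20) = ln(0.20/0.80) = -1.3863
b = theta − logit/(1.7·a) = -0.84 − (-1.3863)/2.5500 = -0.2964

-0.296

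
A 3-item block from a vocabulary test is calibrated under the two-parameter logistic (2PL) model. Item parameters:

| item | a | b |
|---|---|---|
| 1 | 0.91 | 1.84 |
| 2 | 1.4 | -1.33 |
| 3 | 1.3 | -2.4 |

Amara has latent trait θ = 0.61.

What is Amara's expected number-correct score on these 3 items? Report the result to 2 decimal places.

2.16

P(θ) = 1 / (1 + exp(−a(θ − b)))
P_1 = 1/(1+e^{1.1193}) = 0.2461
P_2 = 1/(1+e^{-2.7160}) = 0.9380
P_3 = 1/(1+e^{-3.9130}) = 0.9804
E[score] = 0.2461 + 0.9380 + 0.9804 = 2.1645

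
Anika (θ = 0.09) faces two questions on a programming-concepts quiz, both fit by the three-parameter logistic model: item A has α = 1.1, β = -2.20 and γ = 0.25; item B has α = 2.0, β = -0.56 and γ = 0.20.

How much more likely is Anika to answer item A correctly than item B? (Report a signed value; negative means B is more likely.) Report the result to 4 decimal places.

0.1154

P(θ) = γ + (1 − γ) · 1 / (1 + exp(−α(θ − β)))
P_A = 0.9441
P_B = 0.8287
P_A − P_B = 0.1154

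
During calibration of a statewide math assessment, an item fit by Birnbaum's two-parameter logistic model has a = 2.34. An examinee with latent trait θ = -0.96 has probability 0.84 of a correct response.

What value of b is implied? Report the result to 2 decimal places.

P(θ) = 1 / (1 + exp(−a(θ − b)))
logit(0.84) = ln(0.84/0.16) = 1.6582
b = θ − logit/(a) = -0.96 − 1.6582/2.3400 = -1.6686

-1.67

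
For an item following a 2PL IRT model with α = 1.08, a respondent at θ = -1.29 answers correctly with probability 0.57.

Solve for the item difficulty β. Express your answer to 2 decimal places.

P(θ) = 1 / (1 + exp(−α(θ − β)))
logit(0.57) = ln(0.57/0.43) = 0.2819
β = θ − logit/(α) = -1.29 − 0.2819/1.0800 = -1.5510

-1.55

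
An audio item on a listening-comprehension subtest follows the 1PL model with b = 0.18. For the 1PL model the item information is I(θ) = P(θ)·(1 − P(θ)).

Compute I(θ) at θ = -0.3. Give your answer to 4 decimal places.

0.2361

P = 1/(1+e^{0.4800}) = 0.3823
P(1−P) = 0.3823 × 0.6177 = 0.2361
I = P(1−P) = 0.23614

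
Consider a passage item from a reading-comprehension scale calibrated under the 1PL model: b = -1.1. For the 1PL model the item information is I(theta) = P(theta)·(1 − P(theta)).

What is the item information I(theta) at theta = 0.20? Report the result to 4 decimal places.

P = 1/(1+e^{-1.3000}) = 0.7858
P(1−P) = 0.7858 × 0.2142 = 0.1683
I = P(1−P) = 0.16830

0.1683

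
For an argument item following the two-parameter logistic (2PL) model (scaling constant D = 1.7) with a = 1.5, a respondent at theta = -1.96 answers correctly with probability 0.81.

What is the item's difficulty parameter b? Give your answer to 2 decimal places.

P(theta) = 1 / (1 + exp(−D·a(theta − b)))
logit(0.81) = ln(0.81/0.19) = 1.4500
b = theta − logit/(1.7·a) = -1.96 − 1.4500/2.5500 = -2.5286

-2.53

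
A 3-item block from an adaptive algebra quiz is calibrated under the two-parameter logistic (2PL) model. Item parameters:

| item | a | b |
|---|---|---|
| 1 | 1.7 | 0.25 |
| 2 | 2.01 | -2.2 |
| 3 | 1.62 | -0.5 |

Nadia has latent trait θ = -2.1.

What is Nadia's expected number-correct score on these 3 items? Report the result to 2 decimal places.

0.64

P(θ) = 1 / (1 + exp(−a(θ − b)))
P_1 = 1/(1+e^{3.9950}) = 0.0181
P_2 = 1/(1+e^{-0.2010}) = 0.5501
P_3 = 1/(1+e^{2.5920}) = 0.0697
E[score] = 0.0181 + 0.5501 + 0.0697 = 0.6378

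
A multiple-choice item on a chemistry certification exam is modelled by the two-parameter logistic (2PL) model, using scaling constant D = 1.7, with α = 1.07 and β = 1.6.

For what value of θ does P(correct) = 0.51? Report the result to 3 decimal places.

P(θ) = 1 / (1 + exp(−D·α(θ − β)))
logit = ln(0.5100/0.4900) = 0.0400
θ = β + logit/(1.7·α) = 1.6 + 0.0400/1.8190 = 1.6220

1.622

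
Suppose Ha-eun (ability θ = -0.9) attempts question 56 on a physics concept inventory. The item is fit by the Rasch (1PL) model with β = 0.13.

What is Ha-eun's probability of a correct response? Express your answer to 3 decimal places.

0.263

P(θ) = 1 / (1 + exp(−(θ − β)))
Exponent: (-0.9 − 0.13) = -1.0300
1/(1 + e^{1.0300}) = 0.2631
P = 0.2631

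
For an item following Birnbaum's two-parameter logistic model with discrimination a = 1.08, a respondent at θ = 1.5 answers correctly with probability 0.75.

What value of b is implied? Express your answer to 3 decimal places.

P(θ) = 1 / (1 + exp(−a(θ − b)))
logit(0.75) = ln(0.75/0.25) = 1.0986
b = θ − logit/(a) = 1.5 − 1.0986/1.0800 = 0.4828

0.483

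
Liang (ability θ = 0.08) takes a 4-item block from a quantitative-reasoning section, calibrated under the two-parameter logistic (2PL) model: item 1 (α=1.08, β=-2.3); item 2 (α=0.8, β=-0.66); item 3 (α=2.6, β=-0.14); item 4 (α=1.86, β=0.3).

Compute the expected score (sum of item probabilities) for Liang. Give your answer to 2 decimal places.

P(θ) = 1 / (1 + exp(−α(θ − β)))
P_1 = 1/(1+e^{-2.5704}) = 0.9289
P_2 = 1/(1+e^{-0.5920}) = 0.6438
P_3 = 1/(1+e^{-0.5720}) = 0.6392
P_4 = 1/(1+e^{0.4092}) = 0.3991
E[score] = 0.9289 + 0.6438 + 0.6392 + 0.3991 = 2.6111

2.61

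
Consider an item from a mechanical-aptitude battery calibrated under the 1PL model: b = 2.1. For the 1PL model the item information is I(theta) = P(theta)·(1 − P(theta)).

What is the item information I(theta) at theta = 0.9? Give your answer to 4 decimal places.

P = 1/(1+e^{1.2000}) = 0.2315
P(1−P) = 0.2315 × 0.7685 = 0.1779
I = P(1−P) = 0.17789

0.1779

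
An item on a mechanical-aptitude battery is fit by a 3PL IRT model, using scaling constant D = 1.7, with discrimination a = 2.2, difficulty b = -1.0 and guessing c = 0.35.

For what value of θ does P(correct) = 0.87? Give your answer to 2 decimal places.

P(θ) = c + (1 − c) · 1 / (1 + exp(−D·a(θ − b)))
Remove guessing floor: (0.87 − 0.35)/(1 − 0.35) = 0.8000
logit = ln(0.8000/0.2000) = 1.3863
θ = b + logit/(1.7·a) = -1.0 + 1.3863/3.7400 = -0.6293

-0.63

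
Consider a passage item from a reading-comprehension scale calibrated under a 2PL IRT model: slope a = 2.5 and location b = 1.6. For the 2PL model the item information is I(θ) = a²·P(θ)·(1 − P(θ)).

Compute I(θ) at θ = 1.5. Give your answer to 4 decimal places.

P = 1/(1+e^{0.2500}) = 0.4378
P(1−P) = 0.4378 × 0.5622 = 0.2461
I = a² × P(1−P) = 2.5² × 0.2461 = 1.53834

1.5383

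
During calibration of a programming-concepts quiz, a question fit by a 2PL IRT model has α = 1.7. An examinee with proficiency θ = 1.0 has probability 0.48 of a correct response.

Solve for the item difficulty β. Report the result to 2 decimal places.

P(θ) = 1 / (1 + exp(−α(θ − β)))
logit(0.48) = ln(0.48/0.52) = -0.0800
β = θ − logit/(α) = 1.0 − (-0.0800)/1.7000 = 1.0471

1.05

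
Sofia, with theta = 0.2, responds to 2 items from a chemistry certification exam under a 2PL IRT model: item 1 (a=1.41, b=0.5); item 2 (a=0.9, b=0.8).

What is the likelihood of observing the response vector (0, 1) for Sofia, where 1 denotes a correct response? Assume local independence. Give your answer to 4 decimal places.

0.2225

P(theta) = 1 / (1 + exp(−a(theta − b)))
P_1 = 1/(1+e^{0.4230}) = 0.3958
P_2 = 1/(1+e^{0.5400}) = 0.3682
L = (1−P_1) × P_2 = 0.6042 × 0.3682 = 0.22246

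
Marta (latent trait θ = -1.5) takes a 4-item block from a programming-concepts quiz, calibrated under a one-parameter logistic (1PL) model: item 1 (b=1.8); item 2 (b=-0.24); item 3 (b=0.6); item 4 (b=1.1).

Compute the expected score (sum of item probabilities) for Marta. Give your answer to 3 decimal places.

0.435

P(θ) = 1 / (1 + exp(−(θ − b)))
P_1 = 1/(1+e^{3.3000}) = 0.0356
P_2 = 1/(1+e^{1.2600}) = 0.2210
P_3 = 1/(1+e^{2.1000}) = 0.1091
P_4 = 1/(1+e^{2.6000}) = 0.0691
E[score] = 0.0356 + 0.2210 + 0.1091 + 0.0691 = 0.4348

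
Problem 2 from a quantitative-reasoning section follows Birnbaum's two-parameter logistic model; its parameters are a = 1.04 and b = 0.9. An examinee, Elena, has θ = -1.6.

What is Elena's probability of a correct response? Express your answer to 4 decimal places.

P(θ) = 1 / (1 + exp(−a(θ − b)))
Exponent: 1.04 × (-1.6 − 0.9) = -2.6000
1/(1 + e^{2.6000}) = 0.0691

0.0691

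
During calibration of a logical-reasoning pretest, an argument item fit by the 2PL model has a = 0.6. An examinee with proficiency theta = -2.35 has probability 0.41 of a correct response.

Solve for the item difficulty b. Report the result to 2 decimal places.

-1.74

P(theta) = 1 / (1 + exp(−a(theta − b)))
logit(0.41) = ln(0.41/0.59) = -0.3640
b = theta − logit/(a) = -2.35 − (-0.3640)/0.6000 = -1.7434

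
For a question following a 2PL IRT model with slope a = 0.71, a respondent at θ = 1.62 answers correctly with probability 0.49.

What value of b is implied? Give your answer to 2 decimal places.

P(θ) = 1 / (1 + exp(−a(θ − b)))
logit(0.49) = ln(0.49/0.51) = -0.0400
b = θ − logit/(a) = 1.62 − (-0.0400)/0.7100 = 1.6763

1.68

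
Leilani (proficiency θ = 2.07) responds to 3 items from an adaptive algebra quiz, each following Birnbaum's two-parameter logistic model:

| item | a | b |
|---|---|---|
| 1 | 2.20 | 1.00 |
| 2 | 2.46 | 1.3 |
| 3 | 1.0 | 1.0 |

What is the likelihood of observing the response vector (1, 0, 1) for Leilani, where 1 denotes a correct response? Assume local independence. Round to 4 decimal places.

P(θ) = 1 / (1 + exp(−a(θ − b)))
P_1 = 1/(1+e^{-2.3540}) = 0.9133
P_2 = 1/(1+e^{-1.8942}) = 0.8692
P_3 = 1/(1+e^{-1.0700}) = 0.7446
L = P_1 × (1−P_2) × P_3 = 0.9133 × 0.1308 × 0.7446 = 0.08892

0.0889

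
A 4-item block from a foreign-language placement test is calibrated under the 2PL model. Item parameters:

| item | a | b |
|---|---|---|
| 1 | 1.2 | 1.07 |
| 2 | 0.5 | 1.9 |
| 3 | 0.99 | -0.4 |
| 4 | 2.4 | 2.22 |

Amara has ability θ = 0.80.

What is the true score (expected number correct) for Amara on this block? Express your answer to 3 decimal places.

1.584

P(θ) = 1 / (1 + exp(−a(θ − b)))
P_1 = 1/(1+e^{0.3240}) = 0.4197
P_2 = 1/(1+e^{0.5500}) = 0.3659
P_3 = 1/(1+e^{-1.1880}) = 0.7664
P_4 = 1/(1+e^{3.4080}) = 0.0320
E[score] = 0.4197 + 0.3659 + 0.7664 + 0.0320 = 1.5840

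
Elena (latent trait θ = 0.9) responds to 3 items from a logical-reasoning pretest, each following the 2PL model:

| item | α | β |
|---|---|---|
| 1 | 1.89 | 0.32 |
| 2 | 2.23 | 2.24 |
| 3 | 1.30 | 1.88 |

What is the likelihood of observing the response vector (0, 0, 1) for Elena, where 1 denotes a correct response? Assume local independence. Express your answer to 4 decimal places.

P(θ) = 1 / (1 + exp(−α(θ − β)))
P_1 = 1/(1+e^{-1.0962}) = 0.7495
P_2 = 1/(1+e^{2.9882}) = 0.0480
P_3 = 1/(1+e^{1.2740}) = 0.2186
L = (1−P_1) × (1−P_2) × P_3 = 0.2505 × 0.9520 × 0.2186 = 0.05212

0.0521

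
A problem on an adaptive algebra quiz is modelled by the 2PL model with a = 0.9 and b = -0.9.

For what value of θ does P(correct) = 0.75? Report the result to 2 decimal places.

P(θ) = 1 / (1 + exp(−a(θ − b)))
logit = ln(0.7500/0.2500) = 1.0986
θ = b + logit/(a) = -0.9 + 1.0986/0.9000 = 0.3207

0.32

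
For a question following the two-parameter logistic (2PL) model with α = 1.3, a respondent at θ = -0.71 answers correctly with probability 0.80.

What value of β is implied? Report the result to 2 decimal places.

-1.78

P(θ) = 1 / (1 + exp(−α(θ − β)))
logit(0.80) = ln(0.80/0.20) = 1.3863
β = θ − logit/(α) = -0.71 − 1.3863/1.3000 = -1.7764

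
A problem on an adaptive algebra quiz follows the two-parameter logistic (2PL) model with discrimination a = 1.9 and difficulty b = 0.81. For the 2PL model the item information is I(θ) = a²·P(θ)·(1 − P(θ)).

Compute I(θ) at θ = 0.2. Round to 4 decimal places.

P = 1/(1+e^{1.1590}) = 0.2388
P(1−P) = 0.2388 × 0.7612 = 0.1818
I = a² × P(1−P) = 1.9² × 0.1818 = 0.65630

0.6563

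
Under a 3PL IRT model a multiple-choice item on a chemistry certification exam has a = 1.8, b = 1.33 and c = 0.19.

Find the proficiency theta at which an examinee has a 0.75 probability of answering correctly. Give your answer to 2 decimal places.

P(theta) = c + (1 − c) · 1 / (1 + exp(−a(theta − b)))
Remove guessing floor: (0.75 − 0.19)/(1 − 0.19) = 0.6914
logit = ln(0.6914/0.3086) = 0.8065
theta = b + logit/(a) = 1.33 + 0.8065/1.8000 = 1.7780

1.78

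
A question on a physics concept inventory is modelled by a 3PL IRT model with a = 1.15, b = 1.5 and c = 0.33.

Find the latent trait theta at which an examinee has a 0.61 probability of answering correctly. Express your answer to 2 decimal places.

1.21

P(theta) = c + (1 − c) · 1 / (1 + exp(−a(theta − b)))
Remove guessing floor: (0.61 − 0.33)/(1 − 0.33) = 0.4179
logit = ln(0.4179/0.5821) = -0.3314
theta = b + logit/(a) = 1.5 + (-0.3314)/1.1500 = 1.2119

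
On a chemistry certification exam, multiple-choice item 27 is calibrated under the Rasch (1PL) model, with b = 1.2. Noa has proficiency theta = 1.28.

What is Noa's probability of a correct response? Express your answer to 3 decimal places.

0.520

P(theta) = 1 / (1 + exp(−(theta − b)))
Exponent: (1.28 − 1.2) = 0.0800
1/(1 + e^{-0.0800}) = 0.5200
P = 0.5200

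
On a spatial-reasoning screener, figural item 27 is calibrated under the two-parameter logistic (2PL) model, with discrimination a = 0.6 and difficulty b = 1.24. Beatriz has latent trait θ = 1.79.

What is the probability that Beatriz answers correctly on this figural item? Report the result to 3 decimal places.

0.582

P(θ) = 1 / (1 + exp(−a(θ − b)))
Exponent: 0.6 × (1.79 − 1.24) = 0.3300
1/(1 + e^{-0.3300}) = 0.5818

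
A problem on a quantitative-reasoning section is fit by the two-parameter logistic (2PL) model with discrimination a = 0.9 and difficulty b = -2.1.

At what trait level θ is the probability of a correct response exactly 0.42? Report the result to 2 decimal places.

P(θ) = 1 / (1 + exp(−a(θ − b)))
logit = ln(0.4200/0.5800) = -0.3228
θ = b + logit/(a) = -2.1 + (-0.3228)/0.9000 = -2.4586

-2.46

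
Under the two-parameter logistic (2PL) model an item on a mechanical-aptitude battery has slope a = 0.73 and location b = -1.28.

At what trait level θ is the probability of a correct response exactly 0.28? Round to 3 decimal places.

P(θ) = 1 / (1 + exp(−a(θ − b)))
logit = ln(0.2800/0.7200) = -0.9445
θ = b + logit/(a) = -1.28 + (-0.9445)/0.7300 = -2.5738

-2.574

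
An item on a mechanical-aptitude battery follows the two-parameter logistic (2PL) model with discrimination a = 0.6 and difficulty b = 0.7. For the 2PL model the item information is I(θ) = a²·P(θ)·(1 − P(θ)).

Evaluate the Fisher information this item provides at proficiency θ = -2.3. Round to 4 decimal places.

P = 1/(1+e^{1.8000}) = 0.1419
P(1−P) = 0.1419 × 0.8581 = 0.1217
I = a² × P(1−P) = 0.6² × 0.1217 = 0.04382

0.0438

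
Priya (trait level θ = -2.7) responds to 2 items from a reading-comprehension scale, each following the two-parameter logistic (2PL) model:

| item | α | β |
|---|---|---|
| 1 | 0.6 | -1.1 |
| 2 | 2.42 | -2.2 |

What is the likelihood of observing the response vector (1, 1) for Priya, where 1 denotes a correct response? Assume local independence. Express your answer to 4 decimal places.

P(θ) = 1 / (1 + exp(−α(θ − β)))
P_1 = 1/(1+e^{0.9600}) = 0.2769
P_2 = 1/(1+e^{1.2100}) = 0.2297
L = P_1 × P_2 = 0.2769 × 0.2297 = 0.06360

0.0636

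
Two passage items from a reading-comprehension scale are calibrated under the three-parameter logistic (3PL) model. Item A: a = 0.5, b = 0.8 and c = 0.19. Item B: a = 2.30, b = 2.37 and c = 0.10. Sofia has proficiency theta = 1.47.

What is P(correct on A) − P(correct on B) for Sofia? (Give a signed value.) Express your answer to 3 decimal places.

0.461

P(theta) = c + (1 − c) · 1 / (1 + exp(−a(theta − b)))
P_A = 0.6622
P_B = 0.2008
P_A − P_B = 0.4614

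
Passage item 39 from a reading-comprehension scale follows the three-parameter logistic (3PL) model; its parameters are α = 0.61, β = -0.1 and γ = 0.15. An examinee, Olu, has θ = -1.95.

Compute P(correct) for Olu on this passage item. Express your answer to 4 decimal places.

0.3578

P(θ) = γ + (1 − γ) · 1 / (1 + exp(−α(θ − β)))
Exponent: 0.61 × (-1.95 − (-0.1)) = -1.1285
1/(1 + e^{1.1285}) = 0.2444
P = 0.15 + 0.85 × 0.2444 = 0.3578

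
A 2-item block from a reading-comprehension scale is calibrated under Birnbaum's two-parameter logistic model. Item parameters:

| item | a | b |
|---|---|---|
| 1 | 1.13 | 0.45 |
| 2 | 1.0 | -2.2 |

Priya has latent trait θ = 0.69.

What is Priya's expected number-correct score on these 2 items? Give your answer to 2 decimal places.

P(θ) = 1 / (1 + exp(−a(θ − b)))
P_1 = 1/(1+e^{-0.2712}) = 0.5674
P_2 = 1/(1+e^{-2.8900}) = 0.9473
E[score] = 0.5674 + 0.9473 = 1.5147

1.51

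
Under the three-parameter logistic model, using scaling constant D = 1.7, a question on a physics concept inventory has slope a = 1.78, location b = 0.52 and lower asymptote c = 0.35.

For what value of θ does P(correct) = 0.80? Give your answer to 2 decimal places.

0.79

P(θ) = c + (1 − c) · 1 / (1 + exp(−D·a(θ − b)))
Remove guessing floor: (0.80 − 0.35)/(1 − 0.35) = 0.6923
logit = ln(0.6923/0.3077) = 0.8109
θ = b + logit/(1.7·a) = 0.52 + 0.8109/3.0260 = 0.7880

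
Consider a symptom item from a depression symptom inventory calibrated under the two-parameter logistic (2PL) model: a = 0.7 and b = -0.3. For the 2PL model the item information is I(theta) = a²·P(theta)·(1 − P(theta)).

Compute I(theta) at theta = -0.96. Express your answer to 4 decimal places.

0.1162

P = 1/(1+e^{0.4620}) = 0.3865
P(1−P) = 0.3865 × 0.6135 = 0.2371
I = a² × P(1−P) = 0.7² × 0.2371 = 0.11619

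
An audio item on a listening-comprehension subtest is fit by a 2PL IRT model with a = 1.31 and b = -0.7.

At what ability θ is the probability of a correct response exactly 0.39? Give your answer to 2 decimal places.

-1.04

P(θ) = 1 / (1 + exp(−a(θ − b)))
logit = ln(0.3900/0.6100) = -0.4473
θ = b + logit/(a) = -0.7 + (-0.4473)/1.3100 = -1.0415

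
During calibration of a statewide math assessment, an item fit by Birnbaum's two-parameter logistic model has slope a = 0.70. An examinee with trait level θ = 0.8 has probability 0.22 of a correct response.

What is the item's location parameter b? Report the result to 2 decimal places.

2.61

P(θ) = 1 / (1 + exp(−a(θ − b)))
logit(0.22) = ln(0.22/0.78) = -1.2657
b = θ − logit/(a) = 0.8 − (-1.2657)/0.7000 = 2.6081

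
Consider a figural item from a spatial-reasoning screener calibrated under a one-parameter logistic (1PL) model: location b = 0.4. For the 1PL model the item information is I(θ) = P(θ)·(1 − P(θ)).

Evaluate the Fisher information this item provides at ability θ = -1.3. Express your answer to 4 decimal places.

0.1306

P = 1/(1+e^{1.7000}) = 0.1545
P(1−P) = 0.1545 × 0.8455 = 0.1306
I = P(1−P) = 0.13061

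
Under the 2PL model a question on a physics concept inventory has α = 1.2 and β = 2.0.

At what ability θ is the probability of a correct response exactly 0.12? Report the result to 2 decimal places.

0.34

P(θ) = 1 / (1 + exp(−α(θ − β)))
logit = ln(0.1200/0.8800) = -1.9924
θ = β + logit/(α) = 2.0 + (-1.9924)/1.2000 = 0.3396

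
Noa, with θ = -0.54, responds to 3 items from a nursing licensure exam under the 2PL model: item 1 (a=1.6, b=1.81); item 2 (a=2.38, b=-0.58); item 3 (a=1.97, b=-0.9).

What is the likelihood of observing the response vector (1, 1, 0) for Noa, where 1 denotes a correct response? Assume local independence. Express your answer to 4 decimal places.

P(θ) = 1 / (1 + exp(−a(θ − b)))
P_1 = 1/(1+e^{3.7600}) = 0.0228
P_2 = 1/(1+e^{-0.0952}) = 0.5238
P_3 = 1/(1+e^{-0.7092}) = 0.6702
L = P_1 × P_2 × (1−P_3) = 0.0228 × 0.5238 × 0.3298 = 0.00393

0.0039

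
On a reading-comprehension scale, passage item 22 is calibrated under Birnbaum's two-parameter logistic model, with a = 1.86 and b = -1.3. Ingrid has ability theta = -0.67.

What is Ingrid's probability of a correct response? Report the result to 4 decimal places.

0.7635

P(theta) = 1 / (1 + exp(−a(theta − b)))
Exponent: 1.86 × (-0.67 − (-1.3)) = 1.1718
1/(1 + e^{-1.1718}) = 0.7635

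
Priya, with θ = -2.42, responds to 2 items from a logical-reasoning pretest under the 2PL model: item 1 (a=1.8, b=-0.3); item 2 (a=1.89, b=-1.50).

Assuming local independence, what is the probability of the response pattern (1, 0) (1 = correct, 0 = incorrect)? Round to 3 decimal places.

0.018

P(θ) = 1 / (1 + exp(−a(θ − b)))
P_1 = 1/(1+e^{3.8160}) = 0.0215
P_2 = 1/(1+e^{1.7388}) = 0.1495
L = P_1 × (1−P_2) = 0.0215 × 0.8505 = 0.01832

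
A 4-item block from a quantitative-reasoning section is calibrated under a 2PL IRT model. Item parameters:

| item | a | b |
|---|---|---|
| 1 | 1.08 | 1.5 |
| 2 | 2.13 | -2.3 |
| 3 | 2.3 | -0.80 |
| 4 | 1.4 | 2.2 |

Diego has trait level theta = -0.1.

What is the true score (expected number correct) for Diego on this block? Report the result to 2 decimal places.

2.01

P(theta) = 1 / (1 + exp(−a(theta − b)))
P_1 = 1/(1+e^{1.7280}) = 0.1508
P_2 = 1/(1+e^{-4.6860}) = 0.9909
P_3 = 1/(1+e^{-1.6100}) = 0.8334
P_4 = 1/(1+e^{3.2200}) = 0.0384
E[score] = 0.1508 + 0.9909 + 0.8334 + 0.0384 = 2.0135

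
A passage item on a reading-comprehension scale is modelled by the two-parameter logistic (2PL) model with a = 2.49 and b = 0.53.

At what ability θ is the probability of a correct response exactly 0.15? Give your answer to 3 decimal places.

-0.167

P(θ) = 1 / (1 + exp(−a(θ − b)))
logit = ln(0.1500/0.8500) = -1.7346
θ = b + logit/(a) = 0.53 + (-1.7346)/2.4900 = -0.1666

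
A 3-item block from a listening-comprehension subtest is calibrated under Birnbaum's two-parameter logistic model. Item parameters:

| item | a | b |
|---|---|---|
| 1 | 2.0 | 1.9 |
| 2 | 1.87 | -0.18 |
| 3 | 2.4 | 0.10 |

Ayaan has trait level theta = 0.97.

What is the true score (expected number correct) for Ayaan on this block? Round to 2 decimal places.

1.92

P(theta) = 1 / (1 + exp(−a(theta − b)))
P_1 = 1/(1+e^{1.8600}) = 0.1347
P_2 = 1/(1+e^{-2.1505}) = 0.8957
P_3 = 1/(1+e^{-2.0880}) = 0.8897
E[score] = 0.1347 + 0.8957 + 0.8897 = 1.9201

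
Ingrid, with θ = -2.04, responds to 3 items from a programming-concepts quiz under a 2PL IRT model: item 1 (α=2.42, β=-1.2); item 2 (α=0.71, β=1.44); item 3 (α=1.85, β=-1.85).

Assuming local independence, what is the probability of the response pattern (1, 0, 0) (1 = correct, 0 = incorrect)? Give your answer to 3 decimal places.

P(θ) = 1 / (1 + exp(−α(θ − β)))
P_1 = 1/(1+e^{2.0328}) = 0.1158
P_2 = 1/(1+e^{2.4708}) = 0.0779
P_3 = 1/(1+e^{0.3515}) = 0.4130
L = P_1 × (1−P_2) × (1−P_3) = 0.1158 × 0.9221 × 0.5870 = 0.06268

0.063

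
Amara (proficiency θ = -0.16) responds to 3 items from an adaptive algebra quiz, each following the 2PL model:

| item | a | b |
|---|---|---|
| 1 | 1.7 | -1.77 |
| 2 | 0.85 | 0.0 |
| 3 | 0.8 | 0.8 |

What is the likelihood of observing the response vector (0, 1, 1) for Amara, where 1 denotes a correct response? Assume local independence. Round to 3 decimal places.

0.009

P(θ) = 1 / (1 + exp(−a(θ − b)))
P_1 = 1/(1+e^{-2.7370}) = 0.9392
P_2 = 1/(1+e^{0.1360}) = 0.4661
P_3 = 1/(1+e^{0.7680}) = 0.3169
L = (1−P_1) × P_2 × P_3 = 0.0608 × 0.4661 × 0.3169 = 0.00898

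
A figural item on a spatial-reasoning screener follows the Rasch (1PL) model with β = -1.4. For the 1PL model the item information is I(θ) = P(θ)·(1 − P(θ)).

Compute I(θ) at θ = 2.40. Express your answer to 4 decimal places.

P = 1/(1+e^{-3.8000}) = 0.9781
P(1−P) = 0.9781 × 0.0219 = 0.0214
I = P(1−P) = 0.02140

0.0214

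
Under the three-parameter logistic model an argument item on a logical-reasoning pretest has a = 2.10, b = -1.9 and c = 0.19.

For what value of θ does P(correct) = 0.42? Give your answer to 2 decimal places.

-2.34

P(θ) = c + (1 − c) · 1 / (1 + exp(−a(θ − b)))
Remove guessing floor: (0.42 − 0.19)/(1 − 0.19) = 0.2840
logit = ln(0.2840/0.7160) = -0.9249
θ = b + logit/(a) = -1.9 + (-0.9249)/2.1000 = -2.3405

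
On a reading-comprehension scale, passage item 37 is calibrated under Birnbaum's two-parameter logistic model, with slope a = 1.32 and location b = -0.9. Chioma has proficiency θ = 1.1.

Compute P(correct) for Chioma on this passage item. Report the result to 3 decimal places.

P(θ) = 1 / (1 + exp(−a(θ − b)))
Exponent: 1.32 × (1.1 − (-0.9)) = 2.6400
1/(1 + e^{-2.6400}) = 0.9334

0.933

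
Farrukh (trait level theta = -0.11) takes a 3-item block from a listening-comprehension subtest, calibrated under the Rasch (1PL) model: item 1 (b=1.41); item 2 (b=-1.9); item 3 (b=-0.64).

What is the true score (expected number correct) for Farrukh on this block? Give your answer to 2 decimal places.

P(theta) = 1 / (1 + exp(−(theta − b)))
P_1 = 1/(1+e^{1.5200}) = 0.1795
P_2 = 1/(1+e^{-1.7900}) = 0.8569
P_3 = 1/(1+e^{-0.5300}) = 0.6295
E[score] = 0.1795 + 0.8569 + 0.6295 = 1.6659

1.67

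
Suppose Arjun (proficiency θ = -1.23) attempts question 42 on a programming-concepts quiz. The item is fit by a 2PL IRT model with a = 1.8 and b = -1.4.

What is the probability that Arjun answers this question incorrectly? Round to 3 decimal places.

P(θ) = 1 / (1 + exp(−a(θ − b)))
Exponent: 1.8 × (-1.23 − (-1.4)) = 0.3060
1/(1 + e^{-0.3060}) = 0.5759
P(incorrect) = 1 − 0.5759 = 0.4241

0.424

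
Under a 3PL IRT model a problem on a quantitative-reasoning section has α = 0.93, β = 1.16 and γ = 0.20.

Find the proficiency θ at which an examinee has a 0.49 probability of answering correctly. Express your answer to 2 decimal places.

0.55

P(θ) = γ + (1 − γ) · 1 / (1 + exp(−α(θ − β)))
Remove guessing floor: (0.49 − 0.20)/(1 − 0.20) = 0.3625
logit = ln(0.3625/0.6375) = -0.5645
θ = β + logit/(α) = 1.16 + (-0.5645)/0.9300 = 0.5530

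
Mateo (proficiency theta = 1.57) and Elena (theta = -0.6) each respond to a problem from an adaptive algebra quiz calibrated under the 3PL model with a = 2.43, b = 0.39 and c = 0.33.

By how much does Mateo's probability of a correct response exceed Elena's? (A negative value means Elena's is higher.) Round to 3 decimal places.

0.579

P(theta) = c + (1 − c) · 1 / (1 + exp(−a(theta − b)))
P(Mateo) = 0.9640  [exponent 2.8674]
P(Elena) = 0.3854  [exponent -2.4057]
Difference = 0.9640 − 0.3854 = 0.5785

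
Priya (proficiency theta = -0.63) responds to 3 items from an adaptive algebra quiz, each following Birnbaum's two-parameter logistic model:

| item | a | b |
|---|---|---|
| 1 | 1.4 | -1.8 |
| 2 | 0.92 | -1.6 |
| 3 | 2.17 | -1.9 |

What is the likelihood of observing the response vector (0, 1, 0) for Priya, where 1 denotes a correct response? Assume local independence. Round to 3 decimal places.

P(theta) = 1 / (1 + exp(−a(theta − b)))
P_1 = 1/(1+e^{-1.6380}) = 0.8373
P_2 = 1/(1+e^{-0.8924}) = 0.7094
P_3 = 1/(1+e^{-2.7559}) = 0.9402
L = (1−P_1) × P_2 × (1−P_3) = 0.1627 × 0.7094 × 0.0598 = 0.00690

0.007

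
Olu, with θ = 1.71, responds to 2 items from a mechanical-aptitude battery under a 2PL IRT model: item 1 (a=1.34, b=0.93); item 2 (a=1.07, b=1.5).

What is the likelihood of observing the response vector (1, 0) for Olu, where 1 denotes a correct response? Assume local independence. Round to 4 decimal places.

0.3285

P(θ) = 1 / (1 + exp(−a(θ − b)))
P_1 = 1/(1+e^{-1.0452}) = 0.7399
P_2 = 1/(1+e^{-0.2247}) = 0.5559
L = P_1 × (1−P_2) = 0.7399 × 0.4441 = 0.32854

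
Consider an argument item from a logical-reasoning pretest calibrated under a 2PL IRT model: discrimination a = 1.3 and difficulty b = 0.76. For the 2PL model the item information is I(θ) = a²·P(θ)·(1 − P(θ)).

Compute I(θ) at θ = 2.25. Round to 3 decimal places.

0.186

P = 1/(1+e^{-1.9370}) = 0.8740
P(1−P) = 0.8740 × 0.1260 = 0.1101
I = a² × P(1−P) = 1.3² × 0.1101 = 0.18608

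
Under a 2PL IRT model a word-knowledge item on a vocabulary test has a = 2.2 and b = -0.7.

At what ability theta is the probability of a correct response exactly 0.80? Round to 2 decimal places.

P(theta) = 1 / (1 + exp(−a(theta − b)))
logit = ln(0.8000/0.2000) = 1.3863
theta = b + logit/(a) = -0.7 + 1.3863/2.2000 = -0.0699

-0.07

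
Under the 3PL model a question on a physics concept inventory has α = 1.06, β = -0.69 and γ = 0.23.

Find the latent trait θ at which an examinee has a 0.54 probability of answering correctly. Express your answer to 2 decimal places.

P(θ) = γ + (1 − γ) · 1 / (1 + exp(−α(θ − β)))
Remove guessing floor: (0.54 − 0.23)/(1 − 0.23) = 0.4026
logit = ln(0.4026/0.5974) = -0.3947
θ = β + logit/(α) = -0.69 + (-0.3947)/1.0600 = -1.0623

-1.06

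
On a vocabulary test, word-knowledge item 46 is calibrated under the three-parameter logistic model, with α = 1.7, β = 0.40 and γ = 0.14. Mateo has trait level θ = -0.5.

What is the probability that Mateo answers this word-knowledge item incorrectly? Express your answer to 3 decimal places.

0.707

P(θ) = γ + (1 − γ) · 1 / (1 + exp(−α(θ − β)))
Exponent: 1.7 × (-0.5 − 0.40) = -1.5300
1/(1 + e^{1.5300}) = 0.1780
P = 0.14 + 0.86 × 0.1780 = 0.2931
P(incorrect) = 1 − 0.2931 = 0.7069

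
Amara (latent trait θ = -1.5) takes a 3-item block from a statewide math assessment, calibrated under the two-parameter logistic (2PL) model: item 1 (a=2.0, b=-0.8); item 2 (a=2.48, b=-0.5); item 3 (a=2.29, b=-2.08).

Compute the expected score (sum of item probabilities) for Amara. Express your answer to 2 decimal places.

P(θ) = 1 / (1 + exp(−a(θ − b)))
P_1 = 1/(1+e^{1.4000}) = 0.1978
P_2 = 1/(1+e^{2.4800}) = 0.0773
P_3 = 1/(1+e^{-1.3282}) = 0.7905
E[score] = 0.1978 + 0.0773 + 0.7905 = 1.0656

1.07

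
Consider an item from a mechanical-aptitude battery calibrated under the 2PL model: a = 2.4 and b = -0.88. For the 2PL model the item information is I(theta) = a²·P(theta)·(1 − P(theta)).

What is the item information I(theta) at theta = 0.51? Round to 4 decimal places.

P = 1/(1+e^{-3.3360}) = 0.9656
P(1−P) = 0.9656 × 0.0344 = 0.0332
I = a² × P(1−P) = 2.4² × 0.0332 = 0.19110

0.1911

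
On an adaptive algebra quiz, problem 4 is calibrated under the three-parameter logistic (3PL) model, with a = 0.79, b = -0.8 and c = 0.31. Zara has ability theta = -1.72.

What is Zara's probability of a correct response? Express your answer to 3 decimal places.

0.535

P(theta) = c + (1 − c) · 1 / (1 + exp(−a(theta − b)))
Exponent: 0.79 × (-1.72 − (-0.8)) = -0.7268
1/(1 + e^{0.7268}) = 0.3259
P = 0.31 + 0.69 × 0.3259 = 0.5349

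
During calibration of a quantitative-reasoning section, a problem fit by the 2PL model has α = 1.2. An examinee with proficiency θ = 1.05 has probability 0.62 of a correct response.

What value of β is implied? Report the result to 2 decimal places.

0.64

P(θ) = 1 / (1 + exp(−α(θ − β)))
logit(0.62) = ln(0.62/0.38) = 0.4895
β = θ − logit/(α) = 1.05 − 0.4895/1.2000 = 0.6420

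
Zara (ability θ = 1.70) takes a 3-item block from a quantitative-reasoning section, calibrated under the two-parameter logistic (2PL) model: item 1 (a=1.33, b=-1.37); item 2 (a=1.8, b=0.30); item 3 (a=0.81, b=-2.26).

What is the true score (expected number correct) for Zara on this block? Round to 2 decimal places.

2.87

P(θ) = 1 / (1 + exp(−a(θ − b)))
P_1 = 1/(1+e^{-4.0831}) = 0.9834
P_2 = 1/(1+e^{-2.5200}) = 0.9255
P_3 = 1/(1+e^{-3.2076}) = 0.9611
E[score] = 0.9834 + 0.9255 + 0.9611 = 2.8701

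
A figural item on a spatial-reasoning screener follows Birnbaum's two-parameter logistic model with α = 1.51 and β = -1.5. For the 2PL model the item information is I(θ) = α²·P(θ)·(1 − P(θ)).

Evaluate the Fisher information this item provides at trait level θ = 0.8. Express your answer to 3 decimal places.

0.067

P = 1/(1+e^{-3.4730}) = 0.9699
P(1−P) = 0.9699 × 0.0301 = 0.0292
I = α² × P(1−P) = 1.51² × 0.0292 = 0.06654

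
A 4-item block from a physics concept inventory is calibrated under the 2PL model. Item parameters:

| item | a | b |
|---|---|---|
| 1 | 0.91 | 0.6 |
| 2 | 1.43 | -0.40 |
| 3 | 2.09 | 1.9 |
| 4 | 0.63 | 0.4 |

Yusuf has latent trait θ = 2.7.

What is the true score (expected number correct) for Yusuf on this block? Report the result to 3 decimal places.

P(θ) = 1 / (1 + exp(−a(θ − b)))
P_1 = 1/(1+e^{-1.9110}) = 0.8711
P_2 = 1/(1+e^{-4.4330}) = 0.9883
P_3 = 1/(1+e^{-1.6720}) = 0.8418
P_4 = 1/(1+e^{-1.4490}) = 0.8098
E[score] = 0.8711 + 0.9883 + 0.8418 + 0.8098 = 3.5111

3.511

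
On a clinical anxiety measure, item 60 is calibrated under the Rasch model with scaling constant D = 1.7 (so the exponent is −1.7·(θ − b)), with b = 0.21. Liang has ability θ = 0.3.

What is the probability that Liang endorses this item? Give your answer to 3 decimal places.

P(θ) = 1 / (1 + exp(−D·(θ − b)))
Exponent: 1.7 × (0.3 − 0.21) = 0.1530
1/(1 + e^{-0.1530}) = 0.5382
P = 0.5382

0.538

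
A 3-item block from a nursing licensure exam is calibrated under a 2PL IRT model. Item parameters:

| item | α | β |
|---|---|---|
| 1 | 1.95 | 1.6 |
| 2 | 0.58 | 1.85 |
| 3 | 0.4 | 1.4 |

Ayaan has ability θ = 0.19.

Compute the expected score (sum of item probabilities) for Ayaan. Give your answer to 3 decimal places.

0.718

P(θ) = 1 / (1 + exp(−α(θ − β)))
P_1 = 1/(1+e^{2.7495}) = 0.0601
P_2 = 1/(1+e^{0.9628}) = 0.2763
P_3 = 1/(1+e^{0.4840}) = 0.3813
E[score] = 0.0601 + 0.2763 + 0.3813 = 0.7177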